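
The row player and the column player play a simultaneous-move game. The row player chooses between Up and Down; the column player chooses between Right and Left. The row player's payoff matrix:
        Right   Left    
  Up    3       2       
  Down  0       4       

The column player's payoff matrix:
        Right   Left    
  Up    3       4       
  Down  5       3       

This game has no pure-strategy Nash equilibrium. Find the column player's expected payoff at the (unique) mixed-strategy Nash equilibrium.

For the column player to be willing to mix, the column player must be indifferent between Right and Left, which pins down the row player's mix.
  the column player's expected payoff from Right: p·3 + (1−p)·5 = -2p + 5
  the column player's expected payoff from Left: p·4 + (1−p)·3 = p + 3
  -2p + 5 = p + 3  ⇒  -3p = -2  ⇒  p = 2/3.
At equilibrium the column player is indifferent across columns, so the column player's payoff equals the payoff from Right: (2/3)·3 + (1/3)·5 = 11/3.

11/3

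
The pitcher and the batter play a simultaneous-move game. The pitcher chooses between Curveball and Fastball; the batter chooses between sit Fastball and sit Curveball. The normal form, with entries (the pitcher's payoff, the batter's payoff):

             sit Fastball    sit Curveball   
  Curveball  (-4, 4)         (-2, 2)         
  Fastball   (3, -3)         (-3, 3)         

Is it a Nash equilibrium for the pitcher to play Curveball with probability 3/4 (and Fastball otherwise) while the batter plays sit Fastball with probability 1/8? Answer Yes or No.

Yes

Check the batter's indifference given the pitcher's mix p = 3/4:
  payoff from sit Fastball = 9/4; payoff from sit Curveball = 9/4 — equal.
Check the pitcher's indifference given the batter's mix q = 1/8:
  payoff from Curveball = -9/4; payoff from Fastball = -9/4 — equal.
Both players are indifferent, so neither can profitably deviate.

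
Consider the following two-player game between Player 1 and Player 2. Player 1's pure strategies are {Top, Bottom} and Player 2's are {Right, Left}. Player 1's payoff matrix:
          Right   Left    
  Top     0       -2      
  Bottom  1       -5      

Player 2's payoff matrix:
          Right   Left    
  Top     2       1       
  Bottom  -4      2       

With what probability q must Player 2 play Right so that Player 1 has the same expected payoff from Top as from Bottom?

q = 3/4

For Player 1 to be willing to mix, Player 1 must be indifferent between Top and Bottom, which pins down Player 2's mix.
  Player 1's payoff to Top: q·0 + (1−q)·(-2) = 2q - 2
  Player 1's payoff to Bottom: q·1 + (1−q)·(-5) = 6q - 5
  2q - 2 = 6q - 5  ⇒  -4q = -3  ⇒  q = 3/4.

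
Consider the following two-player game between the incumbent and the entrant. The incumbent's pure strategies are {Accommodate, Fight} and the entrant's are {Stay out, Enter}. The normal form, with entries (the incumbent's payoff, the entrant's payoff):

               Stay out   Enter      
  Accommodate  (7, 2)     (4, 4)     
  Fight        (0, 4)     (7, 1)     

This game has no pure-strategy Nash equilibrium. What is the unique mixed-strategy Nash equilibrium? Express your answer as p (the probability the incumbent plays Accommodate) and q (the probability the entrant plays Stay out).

Set the entrant's expected payoff from Stay out equal to that from Enter:
  the entrant's expected payoff from Stay out: p·2 + (1−p)·4 = -2p + 4
  the entrant's expected payoff from Enter: p·4 + (1−p)·1 = 3p + 1
  -2p + 4 = 3p + 1  ⇒  -5p = -3  ⇒  p = 3/5.
In a mixed equilibrium the incumbent is indifferent between Accommodate and Fight; this condition fixes q.
  the incumbent's payoff to Accommodate: q·7 + (1−q)·4 = 3q + 4
  the incumbent's payoff to Fight: q·0 + (1−q)·7 = -7q + 7
  3q + 4 = -7q + 7  ⇒  10q = 3  ⇒  q = 3/10.

p = 3/5, q = 3/10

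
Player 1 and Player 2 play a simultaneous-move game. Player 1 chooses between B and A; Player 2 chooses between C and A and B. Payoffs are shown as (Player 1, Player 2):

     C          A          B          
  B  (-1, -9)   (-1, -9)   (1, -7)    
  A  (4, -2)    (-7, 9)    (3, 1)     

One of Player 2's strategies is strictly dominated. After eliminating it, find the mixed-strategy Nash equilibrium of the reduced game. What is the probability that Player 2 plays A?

q = 1/4

Player 2's strategy C is strictly dominated by B: -7 > -9 and 1 > -2. Eliminate C.
Player 2's mix must leave Player 1 indifferent between B and A.
  Player 1's expected payoff from B: q·(-1) + (1−q)·1 = -2q + 1
  Player 1's expected payoff from A: q·(-7) + (1−q)·3 = -10q + 3
  -2q + 1 = -10q + 3  ⇒  8q = 2  ⇒  q = 1/4.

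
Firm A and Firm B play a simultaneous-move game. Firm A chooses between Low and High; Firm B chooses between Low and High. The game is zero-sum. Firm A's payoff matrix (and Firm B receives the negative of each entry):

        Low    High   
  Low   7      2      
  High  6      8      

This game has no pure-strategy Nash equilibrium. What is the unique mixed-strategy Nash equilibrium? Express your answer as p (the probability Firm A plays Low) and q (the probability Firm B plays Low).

p = 2/7, q = 6/7

In a mixed equilibrium Firm B is indifferent between Low and High; this condition fixes p.
  Firm B's payoff from Low: p·(-7) + (1−p)·(-6) = -p - 6
  Firm B's payoff from High: p·(-2) + (1−p)·(-8) = 6p - 8
  -p - 6 = 6p - 8  ⇒  -7p = -2  ⇒  p = 2/7.
Set Firm A's expected payoff from Low equal to that from High:
  Firm A's payoff to Low: q·7 + (1−q)·2 = 5q + 2
  Firm A's payoff to High: q·6 + (1−q)·8 = -2q + 8
  5q + 2 = -2q + 8  ⇒  7q = 6  ⇒  q = 6/7.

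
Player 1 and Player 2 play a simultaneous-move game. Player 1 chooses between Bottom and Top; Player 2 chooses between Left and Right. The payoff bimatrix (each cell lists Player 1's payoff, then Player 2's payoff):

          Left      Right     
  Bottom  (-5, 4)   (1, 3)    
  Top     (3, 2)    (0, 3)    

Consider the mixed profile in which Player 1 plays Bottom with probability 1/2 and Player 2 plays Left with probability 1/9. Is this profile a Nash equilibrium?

Check Player 2's indifference given Player 1's mix p = 1/2:
  payoff from Left = 3; payoff from Right = 3 — equal.
Check Player 1's indifference given Player 2's mix q = 1/9:
  payoff from Bottom = 1/3; payoff from Top = 1/3 — equal.
Both players are indifferent, so neither can profitably deviate.

Yes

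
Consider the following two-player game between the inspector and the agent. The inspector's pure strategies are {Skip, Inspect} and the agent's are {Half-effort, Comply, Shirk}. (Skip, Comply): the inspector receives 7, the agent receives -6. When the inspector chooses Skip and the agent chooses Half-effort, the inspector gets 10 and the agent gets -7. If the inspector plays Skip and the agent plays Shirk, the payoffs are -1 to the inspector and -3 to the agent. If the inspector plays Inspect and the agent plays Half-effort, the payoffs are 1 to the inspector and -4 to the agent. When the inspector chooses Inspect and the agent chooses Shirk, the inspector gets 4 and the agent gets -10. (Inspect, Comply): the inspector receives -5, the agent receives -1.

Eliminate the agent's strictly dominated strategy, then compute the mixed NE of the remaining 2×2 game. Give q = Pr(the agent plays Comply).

The agent's strategy Half-effort is strictly dominated by Comply: -6 > -7 and -1 > -4. Eliminate Half-effort.
For the inspector to be willing to mix, the inspector must be indifferent between Skip and Inspect, which pins down the agent's mix.
  the inspector's payoff to Skip: q·7 + (1−q)·(-1) = 8q - 1
  the inspector's payoff to Inspect: q·(-5) + (1−q)·4 = -9q + 4
  8q - 1 = -9q + 4  ⇒  17q = 5  ⇒  q = 5/17.

q = 5/17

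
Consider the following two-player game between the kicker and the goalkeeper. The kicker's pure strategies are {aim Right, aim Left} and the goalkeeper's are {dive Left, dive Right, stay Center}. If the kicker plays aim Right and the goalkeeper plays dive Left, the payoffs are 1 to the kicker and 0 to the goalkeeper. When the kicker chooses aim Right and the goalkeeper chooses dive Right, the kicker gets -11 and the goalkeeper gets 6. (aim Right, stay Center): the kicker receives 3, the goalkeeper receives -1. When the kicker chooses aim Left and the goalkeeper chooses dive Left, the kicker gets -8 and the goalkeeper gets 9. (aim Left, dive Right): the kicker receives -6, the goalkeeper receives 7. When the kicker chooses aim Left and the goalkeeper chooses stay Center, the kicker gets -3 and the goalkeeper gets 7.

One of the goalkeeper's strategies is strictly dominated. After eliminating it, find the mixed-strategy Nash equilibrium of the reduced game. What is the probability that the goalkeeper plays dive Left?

q = 5/14

The goalkeeper's strategy stay Center is strictly dominated by dive Left: 0 > -1 and 9 > 7. Eliminate stay Center.
The goalkeeper's mix must leave the kicker indifferent between aim Right and aim Left.
  the kicker's expected payoff from aim Right: q·1 + (1−q)·(-11) = 12q - 11
  the kicker's expected payoff from aim Left: q·(-8) + (1−q)·(-6) = -2q - 6
  12q - 11 = -2q - 6  ⇒  14q = 5  ⇒  q = 5/14.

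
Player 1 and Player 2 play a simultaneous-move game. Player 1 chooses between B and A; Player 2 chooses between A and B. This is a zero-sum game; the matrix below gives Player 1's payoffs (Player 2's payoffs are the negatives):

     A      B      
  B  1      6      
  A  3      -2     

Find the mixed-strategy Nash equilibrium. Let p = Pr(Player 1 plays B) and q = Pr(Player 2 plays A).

Player 1's mix must leave Player 2 indifferent between A and B.
  Player 2's payoff from A: p·(-1) + (1−p)·(-3) = 2p - 3
  Player 2's payoff from B: p·(-6) + (1−p)·2 = -8p + 2
  2p - 3 = -8p + 2  ⇒  10p = 5  ⇒  p = 1/2.
Set Player 1's expected payoff from B equal to that from A:
  Player 1's payoff to B: q·1 + (1−q)·6 = -5q + 6
  Player 1's payoff to A: q·3 + (1−q)·(-2) = 5q - 2
  -5q + 6 = 5q - 2  ⇒  -10q = -8  ⇒  q = 4/5.

p = 1/2, q = 4/5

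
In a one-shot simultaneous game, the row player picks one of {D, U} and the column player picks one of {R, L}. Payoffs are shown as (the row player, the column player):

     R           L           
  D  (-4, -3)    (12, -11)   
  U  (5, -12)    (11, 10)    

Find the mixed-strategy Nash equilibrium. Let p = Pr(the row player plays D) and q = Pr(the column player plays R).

The column player's indifference between R and L determines the row player's mixing probability p:
  the column player's payoff from R: p·(-3) + (1−p)·(-12) = 9p - 12
  the column player's payoff from L: p·(-11) + (1−p)·10 = -21p + 10
  9p - 12 = -21p + 10  ⇒  30p = 22  ⇒  p = 11/15.
The column player's mix must leave the row player indifferent between D and U.
  the row player's payoff from D: q·(-4) + (1−q)·12 = -16q + 12
  the row player's payoff from U: q·5 + (1−q)·11 = -6q + 11
  -16q + 12 = -6q + 11  ⇒  -10q = -1  ⇒  q = 1/10.

p = 11/15, q = 1/10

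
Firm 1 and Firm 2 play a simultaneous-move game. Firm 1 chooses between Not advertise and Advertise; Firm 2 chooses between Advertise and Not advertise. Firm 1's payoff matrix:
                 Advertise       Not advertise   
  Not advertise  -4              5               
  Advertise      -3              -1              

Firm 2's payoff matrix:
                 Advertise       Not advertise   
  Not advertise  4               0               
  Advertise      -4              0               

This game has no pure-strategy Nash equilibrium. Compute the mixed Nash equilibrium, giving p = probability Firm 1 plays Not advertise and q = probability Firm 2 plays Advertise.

p = 1/2, q = 6/7

In a mixed equilibrium Firm 2 is indifferent between Advertise and Not advertise; this condition fixes p.
  Firm 2's expected payoff from Advertise: p·4 + (1−p)·(-4) = 8p - 4
  Firm 2's expected payoff from Not advertise: p·0 + (1−p)·0 = 0
  8p - 4 = 0  ⇒  8p = 4  ⇒  p = 1/2.
In a mixed equilibrium Firm 1 is indifferent between Not advertise and Advertise; this condition fixes q.
  Firm 1's payoff from Not advertise: q·(-4) + (1−q)·5 = -9q + 5
  Firm 1's payoff from Advertise: q·(-3) + (1−q)·(-1) = -2q - 1
  -9q + 5 = -2q - 1  ⇒  -7q = -6  ⇒  q = 6/7.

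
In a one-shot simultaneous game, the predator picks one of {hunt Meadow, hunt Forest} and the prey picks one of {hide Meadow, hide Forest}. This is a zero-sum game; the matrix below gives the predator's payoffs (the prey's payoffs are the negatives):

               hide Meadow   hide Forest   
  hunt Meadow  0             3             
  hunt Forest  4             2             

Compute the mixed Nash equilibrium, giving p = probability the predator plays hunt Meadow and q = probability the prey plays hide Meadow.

p = 2/5, q = 1/5

The predator's mix must leave the prey indifferent between hide Meadow and hide Forest.
  the prey's payoff from hide Meadow: p·0 + (1−p)·(-4) = 4p - 4
  the prey's payoff from hide Forest: p·(-3) + (1−p)·(-2) = -p - 2
  4p - 4 = -p - 2  ⇒  5p = 2  ⇒  p = 2/5.
Set the predator's expected payoff from hunt Meadow equal to that from hunt Forest:
  the predator's payoff from hunt Meadow: q·0 + (1−q)·3 = -3q + 3
  the predator's payoff from hunt Forest: q·4 + (1−q)·2 = 2q + 2
  -3q + 3 = 2q + 2  ⇒  -5q = -1  ⇒  q = 1/5.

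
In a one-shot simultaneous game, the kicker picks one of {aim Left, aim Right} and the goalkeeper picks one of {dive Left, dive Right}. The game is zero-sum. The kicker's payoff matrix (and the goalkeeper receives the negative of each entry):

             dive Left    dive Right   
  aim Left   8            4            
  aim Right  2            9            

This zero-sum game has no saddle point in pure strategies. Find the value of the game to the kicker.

v = 64/11

The kicker's indifference between aim Left and aim Right determines the goalkeeper's mixing probability q:
  the kicker's expected payoff from aim Left: q·8 + (1−q)·4 = 4q + 4
  the kicker's expected payoff from aim Right: q·2 + (1−q)·9 = -7q + 9
  4q + 4 = -7q + 9  ⇒  11q = 5  ⇒  q = 5/11.
The value is the kicker's expected payoff against this mix (using aim Left): (5/11)·8 + (6/11)·4 = 64/11.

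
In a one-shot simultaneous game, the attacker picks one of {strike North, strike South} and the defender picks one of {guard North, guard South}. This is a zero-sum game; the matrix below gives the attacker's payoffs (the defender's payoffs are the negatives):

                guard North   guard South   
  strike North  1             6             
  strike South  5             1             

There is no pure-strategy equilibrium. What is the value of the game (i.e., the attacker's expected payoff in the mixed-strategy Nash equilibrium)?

v = 29/9

For the attacker to be willing to mix, the attacker must be indifferent between strike North and strike South, which pins down the defender's mix.
  the attacker's payoff to strike North: q·1 + (1−q)·6 = -5q + 6
  the attacker's payoff to strike South: q·5 + (1−q)·1 = 4q + 1
  -5q + 6 = 4q + 1  ⇒  -9q = -5  ⇒  q = 5/9.
The value is the attacker's expected payoff against this mix (using strike North): (5/9)·1 + (4/9)·6 = 29/9.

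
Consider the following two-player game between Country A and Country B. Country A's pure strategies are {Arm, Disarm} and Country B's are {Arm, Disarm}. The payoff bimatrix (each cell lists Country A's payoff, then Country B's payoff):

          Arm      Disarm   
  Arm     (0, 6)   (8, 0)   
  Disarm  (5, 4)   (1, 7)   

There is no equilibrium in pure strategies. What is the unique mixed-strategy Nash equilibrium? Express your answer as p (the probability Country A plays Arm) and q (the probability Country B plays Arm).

Country B's indifference between Arm and Disarm determines Country A's mixing probability p:
  Country B's expected payoff from Arm: p·6 + (1−p)·4 = 2p + 4
  Country B's expected payoff from Disarm: p·0 + (1−p)·7 = -7p + 7
  2p + 4 = -7p + 7  ⇒  9p = 3  ⇒  p = 1/3.
In a mixed equilibrium Country A is indifferent between Arm and Disarm; this condition fixes q.
  Country A's expected payoff from Arm: q·0 + (1−q)·8 = -8q + 8
  Country A's expected payoff from Disarm: q·5 + (1−q)·1 = 4q + 1
  -8q + 8 = 4q + 1  ⇒  -12q = -7  ⇒  q = 7/12.

p = 1/3, q = 7/12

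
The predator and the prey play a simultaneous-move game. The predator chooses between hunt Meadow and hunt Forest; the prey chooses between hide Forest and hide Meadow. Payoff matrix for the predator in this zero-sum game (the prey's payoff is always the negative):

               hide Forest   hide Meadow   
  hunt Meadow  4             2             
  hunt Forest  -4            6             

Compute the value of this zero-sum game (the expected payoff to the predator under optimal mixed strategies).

v = 8/3

For the predator to be willing to mix, the predator must be indifferent between hunt Meadow and hunt Forest, which pins down the prey's mix.
  the predator's payoff to hunt Meadow: q·4 + (1−q)·2 = 2q + 2
  the predator's payoff to hunt Forest: q·(-4) + (1−q)·6 = -10q + 6
  2q + 2 = -10q + 6  ⇒  12q = 4  ⇒  q = 1/3.
The value is the predator's expected payoff against this mix (using hunt Meadow): (1/3)·4 + (2/3)·2 = 8/3.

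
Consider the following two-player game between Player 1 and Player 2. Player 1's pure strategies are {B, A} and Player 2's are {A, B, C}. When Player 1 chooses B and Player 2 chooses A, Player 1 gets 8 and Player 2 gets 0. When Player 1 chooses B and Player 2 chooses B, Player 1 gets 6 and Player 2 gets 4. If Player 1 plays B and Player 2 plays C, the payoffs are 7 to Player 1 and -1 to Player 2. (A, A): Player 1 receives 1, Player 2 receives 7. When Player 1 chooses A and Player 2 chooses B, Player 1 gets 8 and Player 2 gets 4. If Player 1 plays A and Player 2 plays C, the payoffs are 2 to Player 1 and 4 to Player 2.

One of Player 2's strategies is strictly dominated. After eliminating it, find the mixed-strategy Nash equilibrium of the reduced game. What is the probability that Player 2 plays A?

Player 2's strategy C is strictly dominated by A: 0 > -1 and 7 > 4. Eliminate C.
For Player 1 to be willing to mix, Player 1 must be indifferent between B and A, which pins down Player 2's mix.
  Player 1's payoff to B: q·8 + (1−q)·6 = 2q + 6
  Player 1's payoff to A: q·1 + (1−q)·8 = -7q + 8
  2q + 6 = -7q + 8  ⇒  9q = 2  ⇒  q = 2/9.

q = 2/9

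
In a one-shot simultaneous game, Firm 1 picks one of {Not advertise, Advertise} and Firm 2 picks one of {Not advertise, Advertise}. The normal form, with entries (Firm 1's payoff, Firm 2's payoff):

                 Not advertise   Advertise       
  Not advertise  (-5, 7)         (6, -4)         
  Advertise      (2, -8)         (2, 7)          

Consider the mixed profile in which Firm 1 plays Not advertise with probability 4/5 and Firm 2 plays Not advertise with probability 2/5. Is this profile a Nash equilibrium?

Given Firm 1's mix p = 4/5, Firm 2's payoff from Not advertise is 4 but from Advertise is -9/5. Firm 2 strictly prefers Not advertise, so Firm 2 would not mix.
So the proposed profile is not a Nash equilibrium.

No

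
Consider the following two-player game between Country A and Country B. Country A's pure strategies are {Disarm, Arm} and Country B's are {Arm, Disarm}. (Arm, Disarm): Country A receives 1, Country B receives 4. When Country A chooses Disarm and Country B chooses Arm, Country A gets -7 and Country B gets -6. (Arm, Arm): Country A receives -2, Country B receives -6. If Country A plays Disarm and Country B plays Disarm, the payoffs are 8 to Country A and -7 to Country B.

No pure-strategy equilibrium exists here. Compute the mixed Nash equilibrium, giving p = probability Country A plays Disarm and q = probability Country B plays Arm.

Set Country B's expected payoff from Arm equal to that from Disarm:
  Country B's expected payoff from Arm: p·(-6) + (1−p)·(-6) = -6
  Country B's expected payoff from Disarm: p·(-7) + (1−p)·4 = -11p + 4
  -6 = -11p + 4  ⇒  11p = 10  ⇒  p = 10/11.
Set Country A's expected payoff from Disarm equal to that from Arm:
  Country A's payoff to Disarm: q·(-7) + (1−q)·8 = -15q + 8
  Country A's payoff to Arm: q·(-2) + (1−q)·1 = -3q + 1
  -15q + 8 = -3q + 1  ⇒  -12q = -7  ⇒  q = 7/12.

p = 10/11, q = 7/12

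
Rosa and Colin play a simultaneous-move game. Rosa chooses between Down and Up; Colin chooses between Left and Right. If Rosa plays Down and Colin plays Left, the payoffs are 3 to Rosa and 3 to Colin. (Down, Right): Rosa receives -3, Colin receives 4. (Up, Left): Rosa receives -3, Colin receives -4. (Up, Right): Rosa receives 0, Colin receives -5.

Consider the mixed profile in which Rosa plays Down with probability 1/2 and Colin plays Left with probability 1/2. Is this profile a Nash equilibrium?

No

Given Colin's mix q = 1/2, Rosa's payoff from Down is 0 but from Up is -3/2. Rosa strictly prefers Down, so Rosa would not mix.
So the proposed profile is not a Nash equilibrium.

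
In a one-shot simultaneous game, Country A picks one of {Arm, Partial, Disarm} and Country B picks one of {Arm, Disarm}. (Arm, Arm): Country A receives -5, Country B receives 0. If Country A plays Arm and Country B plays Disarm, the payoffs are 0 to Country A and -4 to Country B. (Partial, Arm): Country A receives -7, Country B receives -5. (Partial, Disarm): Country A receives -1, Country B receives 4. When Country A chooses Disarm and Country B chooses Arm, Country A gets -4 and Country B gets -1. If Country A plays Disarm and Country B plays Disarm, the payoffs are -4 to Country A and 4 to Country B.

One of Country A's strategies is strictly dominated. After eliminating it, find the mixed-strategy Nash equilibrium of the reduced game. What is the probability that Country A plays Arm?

Country A's strategy Partial is strictly dominated by Arm: -5 > -7 and 0 > -1. Eliminate Partial.
Country B's indifference between Arm and Disarm determines Country A's mixing probability p:
  Country B's expected payoff from Arm: p·0 + (1−p)·(-1) = p - 1
  Country B's expected payoff from Disarm: p·(-4) + (1−p)·4 = -8p + 4
  p - 1 = -8p + 4  ⇒  9p = 5  ⇒  p = 5/9.

p = 5/9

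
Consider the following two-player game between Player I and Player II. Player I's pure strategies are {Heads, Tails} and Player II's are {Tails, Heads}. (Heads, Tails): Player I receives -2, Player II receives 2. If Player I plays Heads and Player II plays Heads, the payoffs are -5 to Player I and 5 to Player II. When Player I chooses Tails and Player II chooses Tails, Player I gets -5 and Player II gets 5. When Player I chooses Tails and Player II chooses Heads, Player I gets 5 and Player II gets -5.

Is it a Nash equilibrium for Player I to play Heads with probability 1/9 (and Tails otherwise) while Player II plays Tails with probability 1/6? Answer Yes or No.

No

Given Player I's mix p = 1/9, Player II's payoff from Tails is 14/3 but from Heads is -35/9. Player II strictly prefers Tails, so Player II would not mix.
So the proposed profile is not a Nash equilibrium.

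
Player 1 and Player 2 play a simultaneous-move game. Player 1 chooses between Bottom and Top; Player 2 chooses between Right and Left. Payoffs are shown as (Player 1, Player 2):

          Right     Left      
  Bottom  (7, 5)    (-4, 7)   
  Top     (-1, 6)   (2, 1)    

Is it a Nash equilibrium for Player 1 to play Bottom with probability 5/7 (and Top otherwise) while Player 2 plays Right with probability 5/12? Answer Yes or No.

Given Player 2's mix q = 5/12, Player 1's payoff from Bottom is 7/12 but from Top is 3/4. Player 1 strictly prefers Top, so Player 1 would not mix.
So the proposed profile is not a Nash equilibrium.

No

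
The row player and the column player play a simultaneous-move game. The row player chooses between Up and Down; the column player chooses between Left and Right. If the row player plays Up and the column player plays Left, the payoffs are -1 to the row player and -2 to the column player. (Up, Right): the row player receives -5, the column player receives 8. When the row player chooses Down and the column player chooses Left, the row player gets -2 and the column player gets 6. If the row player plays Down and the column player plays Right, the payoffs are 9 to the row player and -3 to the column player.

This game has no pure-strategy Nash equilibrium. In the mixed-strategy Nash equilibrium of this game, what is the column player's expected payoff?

42/19

In a mixed equilibrium the column player is indifferent between Left and Right; this condition fixes p.
  the column player's payoff to Left: p·(-2) + (1−p)·6 = -8p + 6
  the column player's payoff to Right: p·8 + (1−p)·(-3) = 11p - 3
  -8p + 6 = 11p - 3  ⇒  -19p = -9  ⇒  p = 9/19.
At equilibrium the column player is indifferent across columns, so the column player's payoff equals the payoff from Left: (9/19)·(-2) + (10/19)·6 = 42/19.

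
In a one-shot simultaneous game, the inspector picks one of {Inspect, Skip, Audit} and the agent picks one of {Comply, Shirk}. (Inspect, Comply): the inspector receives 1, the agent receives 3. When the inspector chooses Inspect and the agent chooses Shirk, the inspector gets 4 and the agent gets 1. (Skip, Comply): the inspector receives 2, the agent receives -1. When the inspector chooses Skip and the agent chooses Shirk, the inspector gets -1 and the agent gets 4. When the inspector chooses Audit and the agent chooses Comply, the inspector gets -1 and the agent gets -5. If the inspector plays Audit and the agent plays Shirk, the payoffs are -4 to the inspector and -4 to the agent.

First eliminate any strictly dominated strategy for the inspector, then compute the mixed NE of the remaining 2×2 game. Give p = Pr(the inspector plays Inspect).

p = 5/7

The inspector's strategy Audit is strictly dominated by Skip: 2 > -1 and -1 > -4. Eliminate Audit.
The inspector's mix must leave the agent indifferent between Comply and Shirk.
  the agent's payoff to Comply: p·3 + (1−p)·(-1) = 4p - 1
  the agent's payoff to Shirk: p·1 + (1−p)·4 = -3p + 4
  4p - 1 = -3p + 4  ⇒  7p = 5  ⇒  p = 5/7.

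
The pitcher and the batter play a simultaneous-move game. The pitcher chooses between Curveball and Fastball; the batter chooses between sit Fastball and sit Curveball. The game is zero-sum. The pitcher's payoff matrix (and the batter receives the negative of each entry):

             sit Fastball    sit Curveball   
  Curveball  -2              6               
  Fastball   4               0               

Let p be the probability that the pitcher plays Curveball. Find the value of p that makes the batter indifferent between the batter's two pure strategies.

In a mixed equilibrium the batter is indifferent between sit Fastball and sit Curveball; this condition fixes p.
  the batter's payoff to sit Fastball: p·2 + (1−p)·(-4) = 6p - 4
  the batter's payoff to sit Curveball: p·(-6) + (1−p)·0 = -6p
  6p - 4 = -6p  ⇒  12p = 4  ⇒  p = 1/3.

p = 1/3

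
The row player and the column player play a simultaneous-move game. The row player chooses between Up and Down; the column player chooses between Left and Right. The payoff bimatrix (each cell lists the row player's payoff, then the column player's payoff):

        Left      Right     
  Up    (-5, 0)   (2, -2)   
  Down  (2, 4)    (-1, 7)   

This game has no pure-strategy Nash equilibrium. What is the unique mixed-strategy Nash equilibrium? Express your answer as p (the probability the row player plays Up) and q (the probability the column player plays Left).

p = 3/5, q = 3/10

The column player's indifference between Left and Right determines the row player's mixing probability p:
  the column player's expected payoff from Left: p·0 + (1−p)·4 = -4p + 4
  the column player's expected payoff from Right: p·(-2) + (1−p)·7 = -9p + 7
  -4p + 4 = -9p + 7  ⇒  5p = 3  ⇒  p = 3/5.
The column player's mix must leave the row player indifferent between Up and Down.
  the row player's payoff from Up: q·(-5) + (1−q)·2 = -7q + 2
  the row player's payoff from Down: q·2 + (1−q)·(-1) = 3q - 1
  -7q + 2 = 3q - 1  ⇒  -10q = -3  ⇒  q = 3/10.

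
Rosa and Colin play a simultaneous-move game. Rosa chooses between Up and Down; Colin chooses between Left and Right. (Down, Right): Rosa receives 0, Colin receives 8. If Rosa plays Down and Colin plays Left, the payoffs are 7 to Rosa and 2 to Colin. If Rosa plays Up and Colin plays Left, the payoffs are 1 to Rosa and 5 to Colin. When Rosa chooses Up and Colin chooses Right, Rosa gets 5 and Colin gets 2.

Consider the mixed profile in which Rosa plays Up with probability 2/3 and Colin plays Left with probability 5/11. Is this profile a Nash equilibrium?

Yes

Check Colin's indifference given Rosa's mix p = 2/3:
  payoff from Left = 4; payoff from Right = 4 — equal.
Check Rosa's indifference given Colin's mix q = 5/11:
  payoff from Up = 35/11; payoff from Down = 35/11 — equal.
Both players are indifferent, so neither can profitably deviate.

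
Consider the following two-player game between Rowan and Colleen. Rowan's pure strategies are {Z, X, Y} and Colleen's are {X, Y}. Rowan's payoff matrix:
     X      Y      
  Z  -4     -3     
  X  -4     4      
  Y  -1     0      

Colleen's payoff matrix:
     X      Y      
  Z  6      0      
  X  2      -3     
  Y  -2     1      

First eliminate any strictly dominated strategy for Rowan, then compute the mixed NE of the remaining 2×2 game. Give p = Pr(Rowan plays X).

Rowan's strategy Z is strictly dominated by Y: -1 > -4 and 0 > -3. Eliminate Z.
In a mixed equilibrium Colleen is indifferent between X and Y; this condition fixes p.
  Colleen's expected payoff from X: p·2 + (1−p)·(-2) = 4p - 2
  Colleen's expected payoff from Y: p·(-3) + (1−p)·1 = -4p + 1
  4p - 2 = -4p + 1  ⇒  8p = 3  ⇒  p = 3/8.

p = 3/8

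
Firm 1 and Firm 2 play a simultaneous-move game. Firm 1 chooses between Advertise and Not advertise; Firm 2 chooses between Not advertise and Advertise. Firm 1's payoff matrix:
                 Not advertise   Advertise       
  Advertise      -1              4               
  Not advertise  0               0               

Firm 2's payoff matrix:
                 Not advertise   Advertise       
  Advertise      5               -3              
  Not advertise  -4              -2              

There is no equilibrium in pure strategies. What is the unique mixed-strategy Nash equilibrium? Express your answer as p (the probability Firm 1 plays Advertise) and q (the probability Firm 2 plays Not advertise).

p = 1/5, q = 4/5

For Firm 2 to be willing to mix, Firm 2 must be indifferent between Not advertise and Advertise, which pins down Firm 1's mix.
  Firm 2's expected payoff from Not advertise: p·5 + (1−p)·(-4) = 9p - 4
  Firm 2's expected payoff from Advertise: p·(-3) + (1−p)·(-2) = -p - 2
  9p - 4 = -p - 2  ⇒  10p = 2  ⇒  p = 1/5.
For Firm 1 to be willing to mix, Firm 1 must be indifferent between Advertise and Not advertise, which pins down Firm 2's mix.
  Firm 1's expected payoff from Advertise: q·(-1) + (1−q)·4 = -5q + 4
  Firm 1's expected payoff from Not advertise: q·0 + (1−q)·0 = 0
  -5q + 4 = 0  ⇒  -5q = -4  ⇒  q = 4/5.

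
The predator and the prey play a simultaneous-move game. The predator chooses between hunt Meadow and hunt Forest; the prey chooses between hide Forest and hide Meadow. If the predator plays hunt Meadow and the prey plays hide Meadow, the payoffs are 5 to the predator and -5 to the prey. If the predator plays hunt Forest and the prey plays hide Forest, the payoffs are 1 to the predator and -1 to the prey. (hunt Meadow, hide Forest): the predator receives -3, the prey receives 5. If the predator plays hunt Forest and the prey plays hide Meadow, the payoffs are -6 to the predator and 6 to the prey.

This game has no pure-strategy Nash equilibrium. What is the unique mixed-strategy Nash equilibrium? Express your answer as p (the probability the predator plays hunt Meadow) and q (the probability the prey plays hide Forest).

The prey's indifference between hide Forest and hide Meadow determines the predator's mixing probability p:
  the prey's payoff from hide Forest: p·5 + (1−p)·(-1) = 6p - 1
  the prey's payoff from hide Meadow: p·(-5) + (1−p)·6 = -11p + 6
  6p - 1 = -11p + 6  ⇒  17p = 7  ⇒  p = 7/17.
The prey's mix must leave the predator indifferent between hunt Meadow and hunt Forest.
  the predator's expected payoff from hunt Meadow: q·(-3) + (1−q)·5 = -8q + 5
  the predator's expected payoff from hunt Forest: q·1 + (1−q)·(-6) = 7q - 6
  -8q + 5 = 7q - 6  ⇒  -15q = -11  ⇒  q = 11/15.

p = 7/17, q = 11/15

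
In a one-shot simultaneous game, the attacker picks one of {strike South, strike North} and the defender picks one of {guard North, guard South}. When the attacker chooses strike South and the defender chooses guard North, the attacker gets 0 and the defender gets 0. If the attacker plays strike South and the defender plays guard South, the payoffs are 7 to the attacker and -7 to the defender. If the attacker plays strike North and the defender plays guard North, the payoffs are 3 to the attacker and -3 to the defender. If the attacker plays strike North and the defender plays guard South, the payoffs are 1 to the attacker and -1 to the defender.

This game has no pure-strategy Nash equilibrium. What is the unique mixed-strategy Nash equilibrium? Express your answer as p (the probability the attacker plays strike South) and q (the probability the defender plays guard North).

p = 2/9, q = 2/3

For the defender to be willing to mix, the defender must be indifferent between guard North and guard South, which pins down the attacker's mix.
  the defender's payoff from guard North: p·0 + (1−p)·(-3) = 3p - 3
  the defender's payoff from guard South: p·(-7) + (1−p)·(-1) = -6p - 1
  3p - 3 = -6p - 1  ⇒  9p = 2  ⇒  p = 2/9.
For the attacker to be willing to mix, the attacker must be indifferent between strike South and strike North, which pins down the defender's mix.
  the attacker's payoff from strike South: q·0 + (1−q)·7 = -7q + 7
  the attacker's payoff from strike North: q·3 + (1−q)·1 = 2q + 1
  -7q + 7 = 2q + 1  ⇒  -9q = -6  ⇒  q = 2/3.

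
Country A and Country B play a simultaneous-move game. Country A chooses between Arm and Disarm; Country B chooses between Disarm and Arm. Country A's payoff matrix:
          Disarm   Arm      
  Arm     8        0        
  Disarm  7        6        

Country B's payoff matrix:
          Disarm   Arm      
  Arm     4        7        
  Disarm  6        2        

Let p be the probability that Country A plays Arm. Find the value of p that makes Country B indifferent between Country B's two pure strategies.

p = 4/7

Country B's indifference between Disarm and Arm determines Country A's mixing probability p:
  Country B's payoff to Disarm: p·4 + (1−p)·6 = -2p + 6
  Country B's payoff to Arm: p·7 + (1−p)·2 = 5p + 2
  -2p + 6 = 5p + 2  ⇒  -7p = -4  ⇒  p = 4/7.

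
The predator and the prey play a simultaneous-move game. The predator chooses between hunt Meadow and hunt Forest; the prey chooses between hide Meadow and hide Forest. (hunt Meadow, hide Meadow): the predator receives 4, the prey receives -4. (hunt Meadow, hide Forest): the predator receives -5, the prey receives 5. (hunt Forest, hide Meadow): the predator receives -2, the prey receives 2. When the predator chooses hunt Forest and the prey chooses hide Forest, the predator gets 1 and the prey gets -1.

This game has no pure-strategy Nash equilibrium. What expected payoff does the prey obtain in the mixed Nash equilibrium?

1/2

For the prey to be willing to mix, the prey must be indifferent between hide Meadow and hide Forest, which pins down the predator's mix.
  the prey's expected payoff from hide Meadow: p·(-4) + (1−p)·2 = -6p + 2
  the prey's expected payoff from hide Forest: p·5 + (1−p)·(-1) = 6p - 1
  -6p + 2 = 6p - 1  ⇒  -12p = -3  ⇒  p = 1/4.
At equilibrium the prey is indifferent across columns, so the prey's payoff equals the payoff from hide Meadow: (1/4)·(-4) + (3/4)·2 = 1/2.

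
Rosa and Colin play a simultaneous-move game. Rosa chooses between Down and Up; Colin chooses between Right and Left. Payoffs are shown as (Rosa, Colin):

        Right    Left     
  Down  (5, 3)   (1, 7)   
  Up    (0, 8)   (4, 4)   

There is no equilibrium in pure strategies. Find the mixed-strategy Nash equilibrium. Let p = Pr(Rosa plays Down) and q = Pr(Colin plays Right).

p = 1/2, q = 3/8

Colin's indifference between Right and Left determines Rosa's mixing probability p:
  Colin's expected payoff from Right: p·3 + (1−p)·8 = -5p + 8
  Colin's expected payoff from Left: p·7 + (1−p)·4 = 3p + 4
  -5p + 8 = 3p + 4  ⇒  -8p = -4  ⇒  p = 1/2.
In a mixed equilibrium Rosa is indifferent between Down and Up; this condition fixes q.
  Rosa's expected payoff from Down: q·5 + (1−q)·1 = 4q + 1
  Rosa's expected payoff from Up: q·0 + (1−q)·4 = -4q + 4
  4q + 1 = -4q + 4  ⇒  8q = 3  ⇒  q = 3/8.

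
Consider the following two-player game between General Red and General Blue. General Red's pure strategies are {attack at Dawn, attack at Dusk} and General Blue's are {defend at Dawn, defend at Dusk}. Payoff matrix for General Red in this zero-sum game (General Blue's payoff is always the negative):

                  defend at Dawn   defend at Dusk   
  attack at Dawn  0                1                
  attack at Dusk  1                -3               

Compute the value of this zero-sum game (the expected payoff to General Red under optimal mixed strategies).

v = 1/5

In a mixed equilibrium General Red is indifferent between attack at Dawn and attack at Dusk; this condition fixes q.
  General Red's payoff to attack at Dawn: q·0 + (1−q)·1 = -q + 1
  General Red's payoff to attack at Dusk: q·1 + (1−q)·(-3) = 4q - 3
  -q + 1 = 4q - 3  ⇒  -5q = -4  ⇒  q = 4/5.
The value is General Red's expected payoff against this mix (using attack at Dawn): (4/5)·0 + (1/5)·1 = 1/5.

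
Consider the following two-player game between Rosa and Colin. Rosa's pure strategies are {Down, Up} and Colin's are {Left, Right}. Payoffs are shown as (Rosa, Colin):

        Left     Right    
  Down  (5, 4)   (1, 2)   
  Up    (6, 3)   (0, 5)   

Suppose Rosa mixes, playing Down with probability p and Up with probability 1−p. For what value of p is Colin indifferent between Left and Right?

Colin's indifference between Left and Right determines Rosa's mixing probability p:
  Colin's expected payoff from Left: p·4 + (1−p)·3 = p + 3
  Colin's expected payoff from Right: p·2 + (1−p)·5 = -3p + 5
  p + 3 = -3p + 5  ⇒  4p = 2  ⇒  p = 1/2.

p = 1/2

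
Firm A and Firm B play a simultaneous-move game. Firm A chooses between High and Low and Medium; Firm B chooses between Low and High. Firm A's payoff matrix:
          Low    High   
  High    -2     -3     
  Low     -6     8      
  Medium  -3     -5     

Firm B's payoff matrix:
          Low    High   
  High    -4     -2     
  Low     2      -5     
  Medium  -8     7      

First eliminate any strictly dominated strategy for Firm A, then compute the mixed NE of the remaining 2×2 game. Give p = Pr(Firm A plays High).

p = 7/9

Firm A's strategy Medium is strictly dominated by High: -2 > -3 and -3 > -5. Eliminate Medium.
For Firm B to be willing to mix, Firm B must be indifferent between Low and High, which pins down Firm A's mix.
  Firm B's expected payoff from Low: p·(-4) + (1−p)·2 = -6p + 2
  Firm B's expected payoff from High: p·(-2) + (1−p)·(-5) = 3p - 5
  -6p + 2 = 3p - 5  ⇒  -9p = -7  ⇒  p = 7/9.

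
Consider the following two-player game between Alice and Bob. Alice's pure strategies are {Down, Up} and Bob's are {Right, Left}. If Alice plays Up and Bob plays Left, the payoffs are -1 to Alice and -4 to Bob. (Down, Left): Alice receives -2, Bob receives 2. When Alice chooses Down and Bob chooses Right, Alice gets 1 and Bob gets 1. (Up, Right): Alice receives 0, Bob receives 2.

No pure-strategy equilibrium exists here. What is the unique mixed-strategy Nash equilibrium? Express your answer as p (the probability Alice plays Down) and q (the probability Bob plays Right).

p = 6/7, q = 1/2

For Bob to be willing to mix, Bob must be indifferent between Right and Left, which pins down Alice's mix.
  Bob's expected payoff from Right: p·1 + (1−p)·2 = -p + 2
  Bob's expected payoff from Left: p·2 + (1−p)·(-4) = 6p - 4
  -p + 2 = 6p - 4  ⇒  -7p = -6  ⇒  p = 6/7.
For Alice to be willing to mix, Alice must be indifferent between Down and Up, which pins down Bob's mix.
  Alice's payoff from Down: q·1 + (1−q)·(-2) = 3q - 2
  Alice's payoff from Up: q·0 + (1−q)·(-1) = q - 1
  3q - 2 = q - 1  ⇒  2q = 1  ⇒  q = 1/2.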